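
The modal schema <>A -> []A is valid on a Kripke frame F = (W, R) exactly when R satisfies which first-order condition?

This is the CD axiom.
It corresponds to partial functionality: forall x forall y forall z (Rxy & Rxz -> y = z).

partial functionality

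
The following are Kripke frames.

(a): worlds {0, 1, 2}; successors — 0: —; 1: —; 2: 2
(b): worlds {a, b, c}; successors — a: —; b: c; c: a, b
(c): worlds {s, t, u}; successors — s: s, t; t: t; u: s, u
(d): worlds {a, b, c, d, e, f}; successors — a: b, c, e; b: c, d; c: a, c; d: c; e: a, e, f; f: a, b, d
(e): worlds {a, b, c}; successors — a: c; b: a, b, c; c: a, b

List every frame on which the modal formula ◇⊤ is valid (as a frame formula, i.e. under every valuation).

(c), (d), (e)

Frame correspondent (Sahlqvist): ∀x ∃y Rxy — i.e. seriality.
(a): fails — world 0 has no successor.
(b): fails — world a has no successor.
(c): satisfies the condition.
(d): satisfies the condition.
(e): satisfies the condition.
Valid on: (c), (d), (e).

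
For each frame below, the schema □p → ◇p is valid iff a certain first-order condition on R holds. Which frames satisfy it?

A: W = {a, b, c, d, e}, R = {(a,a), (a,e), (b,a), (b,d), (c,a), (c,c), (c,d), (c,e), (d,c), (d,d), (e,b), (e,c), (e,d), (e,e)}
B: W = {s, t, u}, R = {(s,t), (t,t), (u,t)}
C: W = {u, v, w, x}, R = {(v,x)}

This is the axiom for seriality; its first-order frame correspondent is ∀x ∃y Rxy.
A: condition met.
B: condition met.
C: fails — world u has no successor.
Valid on: A, B.

A, B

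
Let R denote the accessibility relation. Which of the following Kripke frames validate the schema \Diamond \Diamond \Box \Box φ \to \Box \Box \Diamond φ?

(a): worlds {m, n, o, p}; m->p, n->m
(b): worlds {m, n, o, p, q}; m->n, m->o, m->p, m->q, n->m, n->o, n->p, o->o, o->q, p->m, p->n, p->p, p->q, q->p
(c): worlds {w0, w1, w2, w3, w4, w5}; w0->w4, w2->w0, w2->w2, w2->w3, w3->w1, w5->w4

Frame correspondent (Sahlqvist): \forall x \forall y \forall z ((x R^2 y \wedge x R^2 z) \to \exists w (y R^2 w \wedge zRw)) — i.e. a generalized confluence (Geach) condition.
(a): fails — nR²p, nR²p but no w with pR²w and pRw.
(b): satisfies the condition.
(c): fails — w2R²w0, w2R²w0 but no w with w0R²w and w0Rw.

(b)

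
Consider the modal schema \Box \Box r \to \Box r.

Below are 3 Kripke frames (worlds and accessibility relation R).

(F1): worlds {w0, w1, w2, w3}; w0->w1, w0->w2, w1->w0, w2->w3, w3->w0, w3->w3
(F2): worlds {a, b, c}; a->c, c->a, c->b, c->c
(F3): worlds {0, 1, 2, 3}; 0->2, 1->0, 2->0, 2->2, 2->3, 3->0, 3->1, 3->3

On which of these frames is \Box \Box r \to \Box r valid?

(F2)

The schema corresponds to density: \forall x \forall y (Rxy \to \exists z (Rxz \wedge Rzy)).
(F1): fails — Rw1w0 but no z with Rw1z and Rzw0.
(F2): ✓.
(F3): fails — R10 but no z with R1z and Rz0.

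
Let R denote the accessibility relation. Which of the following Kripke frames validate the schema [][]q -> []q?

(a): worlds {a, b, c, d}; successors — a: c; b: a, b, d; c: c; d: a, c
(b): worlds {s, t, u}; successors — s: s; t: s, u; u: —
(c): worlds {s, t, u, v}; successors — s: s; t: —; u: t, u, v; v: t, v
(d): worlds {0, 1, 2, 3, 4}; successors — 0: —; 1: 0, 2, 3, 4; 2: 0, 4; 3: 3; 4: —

(c)

This is the axiom for density; its first-order frame correspondent is forall x forall y (Rxy -> exists z (Rxz & Rzy)).
(a): fails — Rda but no z with Rdz and Rza.
(b): fails — Rtu but no z with Rtz and Rzu.
(c): satisfies the condition.
(d): fails — R12 but no z with R1z and Rz2.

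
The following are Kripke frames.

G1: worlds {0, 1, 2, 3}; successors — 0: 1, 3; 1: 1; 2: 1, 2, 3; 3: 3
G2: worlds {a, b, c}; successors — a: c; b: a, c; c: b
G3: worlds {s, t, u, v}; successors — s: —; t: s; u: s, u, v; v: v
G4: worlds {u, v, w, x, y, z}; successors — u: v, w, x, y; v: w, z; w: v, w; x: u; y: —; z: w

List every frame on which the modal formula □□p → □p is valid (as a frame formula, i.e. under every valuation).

G1

This is the axiom for density; its first-order frame correspondent is ∀x ∀y (Rxy → ∃z (Rxz ∧ Rzy)).
G1: condition met.
G2: fails — Rac but no z with Raz and Rzc.
G3: fails — Rts but no z with Rtz and Rzs.
G4: fails — Rvz but no t with Rvt and Rtz.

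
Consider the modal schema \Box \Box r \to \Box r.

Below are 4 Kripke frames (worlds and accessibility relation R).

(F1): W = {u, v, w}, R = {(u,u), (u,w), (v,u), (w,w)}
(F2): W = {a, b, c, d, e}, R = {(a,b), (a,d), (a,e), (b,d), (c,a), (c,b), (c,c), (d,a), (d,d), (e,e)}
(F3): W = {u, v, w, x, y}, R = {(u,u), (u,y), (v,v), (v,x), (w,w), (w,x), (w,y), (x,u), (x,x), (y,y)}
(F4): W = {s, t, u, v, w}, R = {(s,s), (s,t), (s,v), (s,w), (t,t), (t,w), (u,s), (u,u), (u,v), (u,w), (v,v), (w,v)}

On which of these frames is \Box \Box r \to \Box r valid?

The schema corresponds to density: \forall x \forall y (Rxy \to \exists z (Rxz \wedge Rzy)).
(F1): holds.
(F2): fails — Rab but no z with Raz and Rzb.
(F3): holds.
(F4): holds.
Valid on: (F1), (F3), (F4).

(F1), (F3), (F4)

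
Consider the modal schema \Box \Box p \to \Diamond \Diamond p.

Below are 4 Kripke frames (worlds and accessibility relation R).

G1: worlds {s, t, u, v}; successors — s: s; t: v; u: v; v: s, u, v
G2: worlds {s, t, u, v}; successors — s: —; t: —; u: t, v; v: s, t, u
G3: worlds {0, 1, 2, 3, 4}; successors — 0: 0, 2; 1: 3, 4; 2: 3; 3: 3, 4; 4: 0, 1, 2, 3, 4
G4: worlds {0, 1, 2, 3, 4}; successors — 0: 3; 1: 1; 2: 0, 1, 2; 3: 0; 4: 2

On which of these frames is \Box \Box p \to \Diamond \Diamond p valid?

This is the axiom for a generalized confluence (Geach) condition; its first-order frame correspondent is \forall x \exists w (x R^2 w \wedge x R^2 w).
G1: ✓.
G2: fails — at s but no w with sR²w and sR²w.
G3: ✓.
G4: ✓.
Valid on: G1, G3, G4.

G1, G3, G4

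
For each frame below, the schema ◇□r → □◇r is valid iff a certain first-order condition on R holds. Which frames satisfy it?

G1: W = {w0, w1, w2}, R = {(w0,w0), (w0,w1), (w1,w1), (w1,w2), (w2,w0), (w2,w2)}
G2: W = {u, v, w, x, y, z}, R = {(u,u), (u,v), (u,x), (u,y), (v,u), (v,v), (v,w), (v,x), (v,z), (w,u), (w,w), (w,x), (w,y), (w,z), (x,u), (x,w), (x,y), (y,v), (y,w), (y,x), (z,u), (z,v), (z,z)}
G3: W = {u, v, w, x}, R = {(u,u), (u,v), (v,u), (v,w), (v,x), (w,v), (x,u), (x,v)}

Frame correspondent (Sahlqvist): ∀x ∀y ∀z (Rxy ∧ Rxz → ∃w (Ryw ∧ Rzw)) — i.e. convergence.
G1: satisfies the condition.
G2: satisfies the condition.
G3: satisfies the condition.
Valid on: G1, G2, G3.

G1, G2, G3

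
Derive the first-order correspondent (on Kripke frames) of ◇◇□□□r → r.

∀x ∀y (xR²y → ∃w (yR³w ∧ x = w))

This is a Sahlqvist (Geach-type) schema ◇^2□^3r → □^0◇^0r.
Minimal-valuation argument: fix x; take any y with xR^2y and any z with xR^0z. Set V(r) to the set of worlds R-reachable from y in exactly 3 steps. Then □^3r holds at y, so the antecedent holds at x; validity forces ◇^0r at z, giving a w with zR^0w and yR^3w.
First-order correspondent: ∀x ∀y (xR²y → ∃w (yR³w ∧ x = w)).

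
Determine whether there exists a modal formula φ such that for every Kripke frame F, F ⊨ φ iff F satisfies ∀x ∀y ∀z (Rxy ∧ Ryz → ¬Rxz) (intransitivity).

Any modally definable frame class is closed under surjective bounded morphisms.
The 3-cycle (worlds a,b,c with a→b→c→a) is intransitive. Mapping every world to a single reflexive point • is a surjective bounded morphism; the reflexive point is not intransitive (R••∧R•• but R••).
So the class is not modally definable.

Not definable by any modal formula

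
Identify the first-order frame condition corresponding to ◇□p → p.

Replacing p by ¬p and contraposing gives the equivalent schema p → □◇p.
Suppose p→□◇p is valid. Take Rxy and set V(p)={x}. Then p at x, so □◇p at x, so ◇p at y, so some z with Ryz has p; z=x, i.e. Ryx.

symmetry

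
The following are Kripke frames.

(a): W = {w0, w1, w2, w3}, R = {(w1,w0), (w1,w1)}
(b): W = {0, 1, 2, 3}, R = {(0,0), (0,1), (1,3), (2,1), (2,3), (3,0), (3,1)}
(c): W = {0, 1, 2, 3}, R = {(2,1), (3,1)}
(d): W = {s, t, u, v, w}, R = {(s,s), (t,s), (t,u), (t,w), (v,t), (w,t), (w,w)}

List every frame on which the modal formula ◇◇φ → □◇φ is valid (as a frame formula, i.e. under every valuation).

The schema corresponds to a generalized confluence (Geach) condition: ∀x ∀y ∀z ((xR²y ∧ xRz) → ∃w (y = w ∧ zRw)).
(a): fails — w1R²w0, w1Rw0 but no w with w0=w and w0Rw.
(b): fails — 0R²0, 0R1 but no w with 0=w and 1Rw.
(c): ✓.
(d): fails — tR²s, tRu but no w* with s=w* and uRw*.
Valid on: (c).

(c)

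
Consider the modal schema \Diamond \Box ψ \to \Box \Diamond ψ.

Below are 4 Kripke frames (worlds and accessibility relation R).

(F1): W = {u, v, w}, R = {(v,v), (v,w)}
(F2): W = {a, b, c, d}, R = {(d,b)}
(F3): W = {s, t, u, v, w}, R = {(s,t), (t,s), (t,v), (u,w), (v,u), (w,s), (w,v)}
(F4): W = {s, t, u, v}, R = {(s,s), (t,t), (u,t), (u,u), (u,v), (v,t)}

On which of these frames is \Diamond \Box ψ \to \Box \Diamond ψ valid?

The schema corresponds to convergence: \forall x \forall y \forall z (Rxy \wedge Rxz \to \exists w (Ryw \wedge Rzw)).
(F1): fails — Rvv and Rvw but v and w have no common successor.
(F2): fails — Rdb and Rdb but b and b have no common successor.
(F3): fails — Rtv and Rts but v and s have no common successor.
(F4): holds.
Valid on: (F4).

(F4)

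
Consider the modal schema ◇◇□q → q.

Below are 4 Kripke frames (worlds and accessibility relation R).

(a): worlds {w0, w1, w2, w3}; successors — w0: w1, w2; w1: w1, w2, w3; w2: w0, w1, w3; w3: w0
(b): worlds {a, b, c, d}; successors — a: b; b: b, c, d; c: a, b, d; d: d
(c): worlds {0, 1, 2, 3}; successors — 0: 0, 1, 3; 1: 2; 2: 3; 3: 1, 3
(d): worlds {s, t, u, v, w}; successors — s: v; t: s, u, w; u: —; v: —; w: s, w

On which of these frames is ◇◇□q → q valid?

none

Frame correspondent (Sahlqvist): ∀x ∀y (xR²y → ∃w (yRw ∧ x = w)) — i.e. a generalized confluence (Geach) condition.
(a): fails — w0R²w0 but no w with w0Rw and w0=w.
(b): fails — aR²b but no w with bRw and a=w.
(c): fails — 0R²1 but no w with 1Rw and 0=w.
(d): fails — tR²s but no w* with sRw* and t=w*.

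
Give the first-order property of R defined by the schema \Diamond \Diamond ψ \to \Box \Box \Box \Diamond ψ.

\forall x \forall y \forall z ((x R^2 y \wedge x R^3 z) \to \exists w (y = w \wedge zRw))

This is a Sahlqvist (Geach-type) schema ◇^2□^0ψ → □^3◇^1ψ.
Minimal-valuation argument: fix x; take any y with xR^2y and any z with xR^3z. Set V(ψ) to the set of worlds R-reachable from y in exactly 0 steps. Then □^0ψ holds at y, so the antecedent holds at x; validity forces ◇^1ψ at z, giving a w with zR^1w and yR^0w.
First-order correspondent: \forall x \forall y \forall z ((x R^2 y \wedge x R^3 z) \to \exists w (y = w \wedge zRw)).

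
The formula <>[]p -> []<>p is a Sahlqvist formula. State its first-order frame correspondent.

convergence: forall x forall y forall z (Rxy & Rxz -> exists w (Ryw & Rzw))

Suppose ◇□p→□◇p is valid. Take Rxy, Rxz and set V(p)={w : Ryw}. Then □p at y so ◇□p at x, so □◇p at x, so ◇p at z, giving w with Rzw and Ryw.
Conversely, on a frame with convergence the schema holds at every world under every valuation.
So the correspondent is convergence.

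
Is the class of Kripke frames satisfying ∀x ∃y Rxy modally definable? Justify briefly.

Definable; □r → ◇r defines it

This is a Sahlqvist condition; the D axiom □r → ◇r defines it.
Suppose □r→◇r is valid. At any x set V(r)=W. Then □r at x, so ◇r at x, so x has a successor.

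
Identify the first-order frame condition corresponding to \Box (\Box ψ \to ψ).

Suppose □(□ψ→ψ) is valid. Take Rxy and set V(ψ)={w : Ryw}. Then at y, □ψ holds; since □(□ψ→ψ) at x, □ψ→ψ at y, so ψ at y, i.e. Ryy.
The converse is a direct semantic check.
So the correspondent is shift-reflexivity.

shift-reflexivity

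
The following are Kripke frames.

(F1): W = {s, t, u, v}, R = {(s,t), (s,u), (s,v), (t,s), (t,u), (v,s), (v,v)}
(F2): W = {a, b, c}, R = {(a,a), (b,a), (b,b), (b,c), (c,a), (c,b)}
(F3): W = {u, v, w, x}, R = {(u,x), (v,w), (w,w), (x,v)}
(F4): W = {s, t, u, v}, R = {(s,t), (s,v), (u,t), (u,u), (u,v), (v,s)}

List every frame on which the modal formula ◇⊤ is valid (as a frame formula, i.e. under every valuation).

This is the axiom for seriality; its first-order frame correspondent is ∀x ∃y Rxy.
(F1): fails — world u has no successor.
(F2): holds.
(F3): holds.
(F4): fails — world t has no successor.
Valid on: (F2), (F3).

(F2), (F3)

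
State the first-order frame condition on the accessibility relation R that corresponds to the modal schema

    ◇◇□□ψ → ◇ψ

This is a Sahlqvist (Geach-type) schema ◇^2□^2ψ → □^0◇^1ψ.
Minimal-valuation argument: fix x; take any y with xR^2y and any z with xR^0z. Set V(ψ) to the set of worlds R-reachable from y in exactly 2 steps. Then □^2ψ holds at y, so the antecedent holds at x; validity forces ◇^1ψ at z, giving a w with zR^1w and yR^2w.
First-order correspondent: ∀x ∀y (xR²y → ∃w (yR²w ∧ xRw)).

∀x ∀y (xR²y → ∃w (yR²w ∧ xRw))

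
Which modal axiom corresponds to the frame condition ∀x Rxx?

This is reflexivity; the standard corresponding axiom is T: □ψ → ψ.

□ψ → ψ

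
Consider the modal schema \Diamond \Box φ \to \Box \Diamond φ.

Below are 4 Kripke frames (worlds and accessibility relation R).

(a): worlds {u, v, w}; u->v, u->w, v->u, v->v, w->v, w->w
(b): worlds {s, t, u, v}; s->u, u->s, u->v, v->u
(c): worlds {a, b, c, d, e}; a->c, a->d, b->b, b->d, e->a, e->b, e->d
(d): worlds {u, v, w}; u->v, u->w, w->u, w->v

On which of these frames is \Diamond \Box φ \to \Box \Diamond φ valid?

(a), (b)

The schema corresponds to convergence: \forall x \forall y \forall z (Rxy \wedge Rxz \to \exists w (Ryw \wedge Rzw)).
(a): ✓.
(b): ✓.
(c): fails — Rac and Rac but c and c have no common successor.
(d): fails — Ruv and Ruv but v and v have no common successor.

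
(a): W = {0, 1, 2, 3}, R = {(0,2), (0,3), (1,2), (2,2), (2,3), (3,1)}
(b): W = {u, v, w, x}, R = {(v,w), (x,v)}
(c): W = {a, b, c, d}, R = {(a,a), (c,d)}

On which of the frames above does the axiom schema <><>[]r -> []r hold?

This is the axiom for a generalized confluence (Geach) condition; its first-order frame correspondent is forall x forall y forall z ((x R^2 y & xRz) -> exists w (yRw & z = w)).
(a): fails — 0R²1, 0R3 but no w with 1Rw and 3=w.
(b): fails — xR²w, xRv but no t with wRt and v=t.
(c): holds.

(c)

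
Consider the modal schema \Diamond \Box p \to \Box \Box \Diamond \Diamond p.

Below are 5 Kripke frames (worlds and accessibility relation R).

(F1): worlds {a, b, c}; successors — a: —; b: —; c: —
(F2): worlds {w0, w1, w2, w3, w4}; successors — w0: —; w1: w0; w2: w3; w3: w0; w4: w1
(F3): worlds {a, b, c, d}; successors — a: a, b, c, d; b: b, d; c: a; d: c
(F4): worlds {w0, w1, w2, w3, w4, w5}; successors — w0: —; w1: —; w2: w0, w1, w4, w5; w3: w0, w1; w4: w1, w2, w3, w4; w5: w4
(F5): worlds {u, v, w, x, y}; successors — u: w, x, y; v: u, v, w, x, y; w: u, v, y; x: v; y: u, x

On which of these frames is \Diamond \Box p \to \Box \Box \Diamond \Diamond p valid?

This is the axiom for a generalized confluence (Geach) condition; its first-order frame correspondent is \forall x \forall y \forall z ((xRy \wedge x R^2 z) \to \exists w (yRw \wedge z R^2 w)).
(F1): holds.
(F2): fails — w2Rw3, w2R²w0 but no w with w3Rw and w0R²w.
(F3): fails — aRb, aR²d but no w with bRw and dR²w.
(F4): fails — w2Rw0, w2R²w1 but no w with w0Rw and w1R²w.
(F5): holds.

(F1), (F5)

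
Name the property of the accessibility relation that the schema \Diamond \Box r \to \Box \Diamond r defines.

Convergence

This schema is the .2 axiom.
Its frame correspondent is convergence — \forall x \forall y \forall z (Rxy \wedge Rxz \to \exists w (Ryw \wedge Rzw)).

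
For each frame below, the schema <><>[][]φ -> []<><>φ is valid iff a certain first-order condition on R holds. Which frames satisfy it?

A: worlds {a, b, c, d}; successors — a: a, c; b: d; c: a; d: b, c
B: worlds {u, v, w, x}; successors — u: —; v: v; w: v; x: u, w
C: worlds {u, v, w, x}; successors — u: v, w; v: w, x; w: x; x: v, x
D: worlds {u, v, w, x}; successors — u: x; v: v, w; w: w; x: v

C, D

Frame correspondent (Sahlqvist): forall x forall y forall z ((x R^2 y & xRz) -> exists w (y R^2 w & z R^2 w)) — i.e. a generalized confluence (Geach) condition.
A: fails — bR²b, bRd but no w with bR²w and dR²w.
B: fails — xR²v, xRu but no t with vR²t and uR²t.
C: condition met.
D: condition met.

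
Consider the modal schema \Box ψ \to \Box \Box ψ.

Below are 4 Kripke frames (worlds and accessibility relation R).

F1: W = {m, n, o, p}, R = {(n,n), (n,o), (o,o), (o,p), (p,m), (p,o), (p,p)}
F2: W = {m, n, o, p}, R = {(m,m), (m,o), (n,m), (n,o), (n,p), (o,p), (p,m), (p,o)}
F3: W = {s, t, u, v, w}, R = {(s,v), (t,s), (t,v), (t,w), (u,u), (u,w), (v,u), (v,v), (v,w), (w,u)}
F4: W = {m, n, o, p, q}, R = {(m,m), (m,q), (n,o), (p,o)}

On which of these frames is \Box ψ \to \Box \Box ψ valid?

F4

This is the axiom for transitivity; its first-order frame correspondent is \forall x \forall y \forall z (Rxy \wedge Ryz \to Rxz).
F1: fails — Rop and Rpm but not Rom.
F2: fails — Rop and Rpm but not Rom.
F3: fails — Rtv and Rvu but not Rtu.
F4: ✓.
Valid on: F4.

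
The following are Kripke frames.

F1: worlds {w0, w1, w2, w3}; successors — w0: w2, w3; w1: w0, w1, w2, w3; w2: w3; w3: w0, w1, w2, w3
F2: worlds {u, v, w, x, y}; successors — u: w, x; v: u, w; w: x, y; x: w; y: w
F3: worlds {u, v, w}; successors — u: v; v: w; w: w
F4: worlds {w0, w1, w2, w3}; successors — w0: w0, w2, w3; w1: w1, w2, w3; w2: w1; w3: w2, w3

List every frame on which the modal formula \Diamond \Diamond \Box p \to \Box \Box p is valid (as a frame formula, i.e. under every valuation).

Frame correspondent (Sahlqvist): \forall x \forall y \forall z ((x R^2 y \wedge x R^2 z) \to \exists w (yRw \wedge z = w)) — i.e. a generalized confluence (Geach) condition.
F1: fails — w0R²w0, w0R²w0 but no w with w0Rw and w0=w.
F2: fails — uR²w, uR²w but no t with wRt and w=t.
F3: ✓.
F4: fails — w0R²w0, w0R²w1 but no w with w0Rw and w1=w.
Valid on: F3.

F3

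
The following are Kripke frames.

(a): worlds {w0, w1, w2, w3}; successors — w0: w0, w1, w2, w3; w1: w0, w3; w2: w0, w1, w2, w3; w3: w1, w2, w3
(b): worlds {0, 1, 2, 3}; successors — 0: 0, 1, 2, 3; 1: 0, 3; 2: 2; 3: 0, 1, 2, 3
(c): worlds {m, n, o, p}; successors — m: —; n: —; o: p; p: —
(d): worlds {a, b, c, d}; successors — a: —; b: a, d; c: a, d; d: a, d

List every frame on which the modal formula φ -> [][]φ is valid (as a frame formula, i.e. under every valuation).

Frame correspondent (Sahlqvist): forall x forall z (x R^2 z -> exists w (x = w & z = w)) — i.e. a generalized confluence (Geach) condition.
(a): fails — w0R²w1 but w0 ≠ w1.
(b): fails — 0R²1 but 0 ≠ 1.
(c): ✓.
(d): fails — bR²a but b ≠ a.
Valid on: (c).

(c)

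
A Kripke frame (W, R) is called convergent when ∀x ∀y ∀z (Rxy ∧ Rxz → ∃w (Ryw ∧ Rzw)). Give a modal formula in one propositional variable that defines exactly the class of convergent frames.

The condition is convergence. The .2 schema ◇□ψ → □◇ψ defines it.
Suppose ◇□ψ→□◇ψ is valid. Take Rxy, Rxz and set V(ψ)={w : Ryw}. Then □ψ at y so ◇□ψ at x, so □◇ψ at x, so ◇ψ at z, giving w with Rzw and Ryw.

◇□ψ → □◇ψ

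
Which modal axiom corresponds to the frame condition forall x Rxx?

A defining formula is □p → p (the T axiom).
Suppose □p→p is valid. At any x set V(p)={w : Rxw}. Then □p holds at x, so p holds at x, i.e. Rxx.

□p → p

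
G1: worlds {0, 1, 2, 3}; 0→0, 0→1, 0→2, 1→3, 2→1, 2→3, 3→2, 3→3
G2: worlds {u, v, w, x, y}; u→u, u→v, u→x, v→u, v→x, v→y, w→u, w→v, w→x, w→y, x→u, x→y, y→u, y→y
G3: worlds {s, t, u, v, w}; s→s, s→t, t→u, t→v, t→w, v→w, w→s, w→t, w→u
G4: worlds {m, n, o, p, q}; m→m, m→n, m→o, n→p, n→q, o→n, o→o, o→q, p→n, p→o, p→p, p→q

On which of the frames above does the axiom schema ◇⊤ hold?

Frame correspondent (Sahlqvist): ∀x ∃y Rxy — i.e. seriality.
G1: ✓.
G2: ✓.
G3: fails — world u has no successor.
G4: fails — world q has no successor.

G1, G2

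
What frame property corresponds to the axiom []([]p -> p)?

Suppose □(□p→p) is valid. Take Rxy and set V(p)={w : Ryw}. Then at y, □p holds; since □(□p→p) at x, □p→p at y, so p at y, i.e. Ryy.

Shift-reflexivity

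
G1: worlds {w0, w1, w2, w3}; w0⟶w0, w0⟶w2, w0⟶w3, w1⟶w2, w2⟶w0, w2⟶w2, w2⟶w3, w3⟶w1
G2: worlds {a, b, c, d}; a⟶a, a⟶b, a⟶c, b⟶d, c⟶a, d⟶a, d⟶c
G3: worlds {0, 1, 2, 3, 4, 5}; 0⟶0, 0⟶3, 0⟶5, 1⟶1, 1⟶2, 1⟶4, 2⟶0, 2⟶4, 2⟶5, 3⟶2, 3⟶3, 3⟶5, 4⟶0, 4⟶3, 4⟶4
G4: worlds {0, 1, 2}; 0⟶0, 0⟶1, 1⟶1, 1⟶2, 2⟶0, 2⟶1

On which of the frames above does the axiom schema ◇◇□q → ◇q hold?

G4

This is the axiom for a generalized confluence (Geach) condition; its first-order frame correspondent is ∀x ∀y (xR²y → ∃w (yRw ∧ xRw)).
G1: fails — w0R²w3 but no w with w3Rw and w0Rw.
G2: fails — aR²b but no w with bRw and aRw.
G3: fails — 0R²5 but no w with 5Rw and 0Rw.
G4: holds.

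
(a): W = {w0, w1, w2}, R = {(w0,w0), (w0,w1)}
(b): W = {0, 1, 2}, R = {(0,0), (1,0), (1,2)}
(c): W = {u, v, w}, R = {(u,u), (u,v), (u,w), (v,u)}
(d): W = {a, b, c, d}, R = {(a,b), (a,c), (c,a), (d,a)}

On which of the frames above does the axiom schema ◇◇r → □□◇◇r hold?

(b)

Frame correspondent (Sahlqvist): ∀x ∀y ∀z ((xR²y ∧ xR²z) → ∃w (y = w ∧ zR²w)) — i.e. a generalized confluence (Geach) condition.
(a): fails — w0R²w0, w0R²w1 but no w with w0=w and w1R²w.
(b): satisfies the condition.
(c): fails — uR²u, uR²w but no t with u=t and wR²t.
(d): fails — cR²b, cR²b but no w with b=w and bR²w.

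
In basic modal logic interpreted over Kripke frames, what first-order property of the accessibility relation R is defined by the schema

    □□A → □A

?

This is the C4 axiom.
Its frame correspondent is density — ∀x ∀y (Rxy → ∃z (Rxz ∧ Rzy)).

density: ∀x ∀y (Rxy → ∃z (Rxz ∧ Rzy))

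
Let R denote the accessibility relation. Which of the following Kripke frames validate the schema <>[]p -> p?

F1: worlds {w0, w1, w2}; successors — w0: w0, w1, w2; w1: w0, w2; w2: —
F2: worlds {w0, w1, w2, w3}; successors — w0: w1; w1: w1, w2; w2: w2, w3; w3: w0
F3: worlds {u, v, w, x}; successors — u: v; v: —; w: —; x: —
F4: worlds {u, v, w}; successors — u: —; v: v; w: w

The schema corresponds to symmetry: forall x forall y (Rxy -> Ryx).
F1: fails — Rw1w2 but not Rw2w1.
F2: fails — Rw1w2 but not Rw2w1.
F3: fails — Ruv but not Rvu.
F4: holds.
Valid on: F4.

F4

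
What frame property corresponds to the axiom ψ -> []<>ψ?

This is the B axiom.
It corresponds to symmetry: forall x forall y (Rxy -> Ryx).

symmetry: forall x forall y (Rxy -> Ryx)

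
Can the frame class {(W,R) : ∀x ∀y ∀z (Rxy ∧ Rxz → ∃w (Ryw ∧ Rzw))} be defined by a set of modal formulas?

Yes, by ◇□q → □◇q

The condition is convergence. A defining modal formula is ◇□q → □◇q.
Suppose ◇□q→□◇q is valid. Take Rxy, Rxz and set V(q)={w : Ryw}. Then □q at y so ◇□q at x, so □◇q at x, so ◇q at z, giving w with Rzw and Ryw.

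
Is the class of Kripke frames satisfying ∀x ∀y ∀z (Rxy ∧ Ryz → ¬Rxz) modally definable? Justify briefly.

No — not modally definable

Any modally definable frame class is closed under surjective bounded morphisms.
The 5-cycle (worlds 0,1,2,3,4 with 0→1→2→3→4→0) is intransitive. Mapping every world to a single reflexive point • is a surjective bounded morphism; the reflexive point is not intransitive (R••∧R•• but R••).
So no modal formula (or set of formulas) defines exactly the intransitive frames.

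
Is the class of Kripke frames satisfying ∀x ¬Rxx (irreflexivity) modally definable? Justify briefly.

Not definable by any modal formula

If a class were modally definable it would be closed under surjective bounded morphisms (Goldblatt–Thomason).
The 2-cycle (worlds a,b with a→b→a) is irreflexive, and the map sending every world to a single reflexive point • is a surjective bounded morphism (forth: every edge maps to (•,•); back: every world has a successor). So any modal formula valid on the 2-cycle is also valid on the reflexive point, which is not irreflexive.
So the class is not modally definable.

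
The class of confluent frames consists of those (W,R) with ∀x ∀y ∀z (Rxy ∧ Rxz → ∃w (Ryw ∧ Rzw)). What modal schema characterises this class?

The condition is convergence. The .2 schema ◇□ψ → □◇ψ defines it.
Suppose ◇□ψ→□◇ψ is valid. Take Rxy, Rxz and set V(ψ)={w : Ryw}. Then □ψ at y so ◇□ψ at x, so □◇ψ at x, so ◇ψ at z, giving w with Rzw and Ryw.

◇□ψ → □◇ψ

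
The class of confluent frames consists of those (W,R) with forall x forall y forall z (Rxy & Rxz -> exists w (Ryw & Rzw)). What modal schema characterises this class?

◇□p → □◇p

The condition is convergence. The .2 schema ◇□p → □◇p defines it.
Suppose ◇□p→□◇p is valid. Take Rxy, Rxz and set V(p)={w : Ryw}. Then □p at y so ◇□p at x, so □◇p at x, so ◇p at z, giving w with Rzw and Ryw.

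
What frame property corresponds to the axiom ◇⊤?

Seriality

◇⊤ holds at w iff w has a successor, so frame-validity of ◇⊤ is exactly seriality. Equivalently via □q → ◇q:
Suppose □q→◇q is valid. At any x set V(q)=W. Then □q at x, so ◇q at x, so x has a successor.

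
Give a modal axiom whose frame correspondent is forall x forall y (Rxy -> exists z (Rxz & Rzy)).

This is density; the standard corresponding axiom is C4: □□ψ → □ψ.
Suppose □□ψ→□ψ is valid. Take Rxy and set V(ψ)={w : xR²w}. Then □□ψ at x, so □ψ at x, so ψ at y, i.e. ∃z(Rxz∧Rzy).

□□ψ → □ψ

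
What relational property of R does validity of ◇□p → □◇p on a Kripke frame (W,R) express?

Suppose ◇□p→□◇p is valid. Take Rxy, Rxz and set V(p)={w : Ryw}. Then □p at y so ◇□p at x, so □◇p at x, so ◇p at z, giving w with Rzw and Ryw.
Conversely, on a frame with convergence the schema holds at every world under every valuation.
Frame condition: ∀x ∀y ∀z (Rxy ∧ Rxz → ∃w (Ryw ∧ Rzw)).

convergence: ∀x ∀y ∀z (Rxy ∧ Rxz → ∃w (Ryw ∧ Rzw))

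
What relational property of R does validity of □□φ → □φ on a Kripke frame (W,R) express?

This is the C4 axiom.
Its frame correspondent is density — ∀x ∀y (Rxy → ∃z (Rxz ∧ Rzy)).

density: ∀x ∀y (Rxy → ∃z (Rxz ∧ Rzy))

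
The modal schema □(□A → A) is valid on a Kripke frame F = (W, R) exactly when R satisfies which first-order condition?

Suppose □(□A→A) is valid. Take Rxy and set V(A)={w : Ryw}. Then at y, □A holds; since □(□A→A) at x, □A→A at y, so A at y, i.e. Ryy.

Shift-reflexivity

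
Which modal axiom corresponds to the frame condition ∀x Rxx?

□s → s

A defining formula is □s → s (the T axiom).
Suppose □s→s is valid. At any x set V(s)={w : Rxw}. Then □s holds at x, so s holds at x, i.e. Rxx.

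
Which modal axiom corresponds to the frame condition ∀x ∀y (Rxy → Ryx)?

The condition is symmetry. The B schema r → □◇r defines it.
Suppose r→□◇r is valid. Take Rxy and set V(r)={x}. Then r at x, so □◇r at x, so ◇r at y, so some z with Ryz has r; z=x, i.e. Ryx.

r → □◇r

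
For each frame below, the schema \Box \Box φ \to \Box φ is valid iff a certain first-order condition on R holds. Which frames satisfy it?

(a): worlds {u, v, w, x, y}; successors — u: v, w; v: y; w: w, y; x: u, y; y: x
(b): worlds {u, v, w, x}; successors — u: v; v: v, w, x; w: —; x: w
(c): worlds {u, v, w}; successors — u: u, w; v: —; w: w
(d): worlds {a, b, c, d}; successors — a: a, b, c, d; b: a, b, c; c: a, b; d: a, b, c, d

(c), (d)

This is the axiom for density; its first-order frame correspondent is \forall x \forall y (Rxy \to \exists z (Rxz \wedge Rzy)).
(a): fails — Ruv but no z with Ruz and Rzv.
(b): fails — Rxw but no z with Rxz and Rzw.
(c): holds.
(d): holds.
Valid on: (c), (d).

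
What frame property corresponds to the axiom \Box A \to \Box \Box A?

Suppose □A→□□A is valid. Take Rxy, Ryz and set V(A)={w : Rxw}. Then □A at x, so □□A at x, so □A at y, so A at z, i.e. Rxz.
Conversely, on a frame with transitivity the schema holds at every world under every valuation.
Frame condition: \forall x \forall y \forall z (Rxy \wedge Ryz \to Rxz).

transitivity: \forall x \forall y \forall z (Rxy \wedge Ryz \to Rxz)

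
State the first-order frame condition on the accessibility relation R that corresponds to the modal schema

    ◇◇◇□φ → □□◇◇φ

This is a Sahlqvist (Geach-type) schema ◇^3□^1φ → □^2◇^2φ.
Minimal-valuation argument: fix x; take any y with xR^3y and any z with xR^2z. Set V(φ) to the set of worlds R-reachable from y in exactly 1 step. Then □^1φ holds at y, so the antecedent holds at x; validity forces ◇^2φ at z, giving a w with zR^2w and yR^1w.
First-order correspondent: ∀x ∀y ∀z ((xR³y ∧ xR²z) → ∃w (yRw ∧ zR²w)).

∀x ∀y ∀z ((xR³y ∧ xR²z) → ∃w (yRw ∧ zR²w))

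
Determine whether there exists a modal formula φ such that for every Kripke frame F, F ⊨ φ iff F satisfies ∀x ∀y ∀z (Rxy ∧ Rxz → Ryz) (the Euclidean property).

This is a Sahlqvist condition; the 5 axiom ◇p → □◇p defines it.
Suppose ◇p→□◇p is valid. Take Rxy, Rxz and set V(p)={y}. Then ◇p at x, so □◇p at x, so ◇p at z, so some w with Rzw has p; w=y, i.e. Rzy. By symmetry of the argument, Ryz.

Definable; ◇p → □◇p defines it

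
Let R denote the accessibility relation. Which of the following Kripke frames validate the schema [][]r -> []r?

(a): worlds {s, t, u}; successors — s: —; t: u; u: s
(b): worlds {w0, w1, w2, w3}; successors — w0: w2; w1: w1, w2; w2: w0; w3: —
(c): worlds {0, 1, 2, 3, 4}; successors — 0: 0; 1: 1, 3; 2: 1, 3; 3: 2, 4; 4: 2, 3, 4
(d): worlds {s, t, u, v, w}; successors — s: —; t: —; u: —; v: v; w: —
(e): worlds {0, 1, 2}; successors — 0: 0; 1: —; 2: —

(c), (d), (e)

Frame correspondent (Sahlqvist): forall x forall y (Rxy -> exists z (Rxz & Rzy)) — i.e. density.
(a): fails — Rus but no z with Ruz and Rzs.
(b): fails — Rw0w2 but no z with Rw0z and Rzw2.
(c): condition met.
(d): condition met.
(e): condition met.
Valid on: (c), (d), (e).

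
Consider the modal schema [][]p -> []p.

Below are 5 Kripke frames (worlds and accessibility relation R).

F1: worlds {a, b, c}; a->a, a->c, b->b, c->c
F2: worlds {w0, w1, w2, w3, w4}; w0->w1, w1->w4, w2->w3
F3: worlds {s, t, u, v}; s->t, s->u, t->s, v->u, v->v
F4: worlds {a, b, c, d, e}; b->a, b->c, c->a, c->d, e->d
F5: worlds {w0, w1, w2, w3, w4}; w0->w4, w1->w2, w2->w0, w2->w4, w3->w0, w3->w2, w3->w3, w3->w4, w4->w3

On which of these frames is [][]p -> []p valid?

This is the axiom for density; its first-order frame correspondent is forall x forall y (Rxy -> exists z (Rxz & Rzy)).
F1: satisfies the condition.
F2: fails — Rw0w1 but no z with Rw0z and Rzw1.
F3: fails — Rts but no z with Rtz and Rzs.
F4: fails — Rbc but no z with Rbz and Rzc.
F5: fails — Rw1w2 but no z with Rw1z and Rzw2.

F1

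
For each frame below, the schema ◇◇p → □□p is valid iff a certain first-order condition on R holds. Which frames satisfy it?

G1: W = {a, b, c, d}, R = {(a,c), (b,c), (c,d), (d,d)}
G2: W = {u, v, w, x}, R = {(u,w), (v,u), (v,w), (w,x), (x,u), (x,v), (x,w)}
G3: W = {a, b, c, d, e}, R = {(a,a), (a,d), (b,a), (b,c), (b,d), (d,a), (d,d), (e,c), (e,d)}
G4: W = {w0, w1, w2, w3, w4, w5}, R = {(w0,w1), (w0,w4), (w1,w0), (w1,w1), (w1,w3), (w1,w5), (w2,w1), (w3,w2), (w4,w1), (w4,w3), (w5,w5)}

Frame correspondent (Sahlqvist): ∀x ∀y ∀z ((xR²y ∧ xR²z) → ∃w (y = w ∧ z = w)) — i.e. a generalized confluence (Geach) condition.
G1: condition met.
G2: fails — vR²w, vR²x but w ≠ x.
G3: fails — aR²a, aR²d but a ≠ d.
G4: fails — w0R²w0, w0R²w1 but w0 ≠ w1.

G1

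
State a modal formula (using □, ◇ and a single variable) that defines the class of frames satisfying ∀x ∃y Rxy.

The condition is seriality. The D schema □r → ◇r defines it.
Suppose □r→◇r is valid. At any x set V(r)=W. Then □r at x, so ◇r at x, so x has a successor.

□r → ◇r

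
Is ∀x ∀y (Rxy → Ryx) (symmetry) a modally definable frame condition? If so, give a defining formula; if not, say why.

The condition is symmetry. A defining modal formula is r → □◇r.
Suppose r→□◇r is valid. Take Rxy and set V(r)={x}. Then r at x, so □◇r at x, so ◇r at y, so some z with Ryz has r; z=x, i.e. Ryx.

Yes — defined by r → □◇r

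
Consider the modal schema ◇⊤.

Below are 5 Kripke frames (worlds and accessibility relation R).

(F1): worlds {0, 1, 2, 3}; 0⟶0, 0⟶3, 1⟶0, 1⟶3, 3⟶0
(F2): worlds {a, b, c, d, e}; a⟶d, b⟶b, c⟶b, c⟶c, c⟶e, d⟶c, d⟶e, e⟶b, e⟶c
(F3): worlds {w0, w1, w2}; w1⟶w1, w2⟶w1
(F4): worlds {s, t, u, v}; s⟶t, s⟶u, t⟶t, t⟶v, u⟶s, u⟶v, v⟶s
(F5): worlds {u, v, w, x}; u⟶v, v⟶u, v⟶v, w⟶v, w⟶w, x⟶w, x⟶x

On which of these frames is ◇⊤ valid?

(F2), (F4), (F5)

The schema corresponds to seriality: ∀x ∃y Rxy.
(F1): fails — world 2 has no successor.
(F2): satisfies the condition.
(F3): fails — world w0 has no successor.
(F4): satisfies the condition.
(F5): satisfies the condition.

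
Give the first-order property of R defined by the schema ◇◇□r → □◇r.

∀x ∀y ∀z ((xR²y ∧ xRz) → ∃w (yRw ∧ zRw))

This is a Sahlqvist (Geach-type) schema ◇^2□^1r → □^1◇^1r.
Minimal-valuation argument: fix x; take any y with xR^2y and any z with xR^1z. Set V(r) to the set of worlds R-reachable from y in exactly 1 step. Then □^1r holds at y, so the antecedent holds at x; validity forces ◇^1r at z, giving a w with zR^1w and yR^1w.
First-order correspondent: ∀x ∀y ∀z ((xR²y ∧ xRz) → ∃w (yRw ∧ zRw)).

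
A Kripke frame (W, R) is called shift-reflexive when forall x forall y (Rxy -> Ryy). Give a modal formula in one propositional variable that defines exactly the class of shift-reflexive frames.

A defining formula is □(□ψ → ψ) (the T□ axiom).
Suppose □(□ψ→ψ) is valid. Take Rxy and set V(ψ)={w : Ryw}. Then at y, □ψ holds; since □(□ψ→ψ) at x, □ψ→ψ at y, so ψ at y, i.e. Ryy.

□(□ψ → ψ)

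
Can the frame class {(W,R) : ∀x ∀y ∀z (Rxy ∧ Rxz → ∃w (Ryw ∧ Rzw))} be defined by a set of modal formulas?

Yes, by ◇□p → □◇p

This is a Sahlqvist condition; the .2 axiom ◇□p → □◇p defines it.
Suppose ◇□p→□◇p is valid. Take Rxy, Rxz and set V(p)={w : Ryw}. Then □p at y so ◇□p at x, so □◇p at x, so ◇p at z, giving w with Rzw and Ryw.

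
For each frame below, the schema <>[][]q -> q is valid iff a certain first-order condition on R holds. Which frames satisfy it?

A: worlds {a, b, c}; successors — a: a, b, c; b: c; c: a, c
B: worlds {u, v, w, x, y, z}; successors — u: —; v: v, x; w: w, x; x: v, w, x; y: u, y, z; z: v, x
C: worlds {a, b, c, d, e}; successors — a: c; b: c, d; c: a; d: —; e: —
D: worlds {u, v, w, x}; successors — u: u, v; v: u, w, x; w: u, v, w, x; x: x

Frame correspondent (Sahlqvist): forall x forall y (xRy -> exists w (y R^2 w & x = w)) — i.e. a generalized confluence (Geach) condition.
A: holds.
B: fails — yRu but no t with uR²t and y=t.
C: fails — aRc but no w with cR²w and a=w.
D: fails — vRx but no t with xR²t and v=t.

A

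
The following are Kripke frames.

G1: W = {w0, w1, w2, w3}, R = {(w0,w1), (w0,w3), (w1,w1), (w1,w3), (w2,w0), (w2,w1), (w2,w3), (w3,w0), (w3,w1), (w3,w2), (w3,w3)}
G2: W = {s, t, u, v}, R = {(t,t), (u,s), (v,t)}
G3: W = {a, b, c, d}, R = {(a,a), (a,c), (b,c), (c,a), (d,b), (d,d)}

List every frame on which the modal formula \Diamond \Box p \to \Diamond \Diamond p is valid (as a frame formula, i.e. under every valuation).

G1, G3

This is the axiom for a generalized confluence (Geach) condition; its first-order frame correspondent is \forall x \forall y (xRy \to \exists w (yRw \wedge x R^2 w)).
G1: ✓.
G2: fails — uRs but no w with sRw and uR²w.
G3: ✓.
Valid on: G1, G3.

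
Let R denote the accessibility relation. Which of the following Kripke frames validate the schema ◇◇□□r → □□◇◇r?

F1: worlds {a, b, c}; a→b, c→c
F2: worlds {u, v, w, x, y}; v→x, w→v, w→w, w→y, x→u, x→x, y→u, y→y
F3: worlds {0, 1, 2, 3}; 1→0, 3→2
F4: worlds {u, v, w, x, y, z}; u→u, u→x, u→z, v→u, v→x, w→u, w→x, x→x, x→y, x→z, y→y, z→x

F1, F3, F4

This is the axiom for a generalized confluence (Geach) condition; its first-order frame correspondent is ∀x ∀y ∀z ((xR²y ∧ xR²z) → ∃w (yR²w ∧ zR²w)).
F1: holds.
F2: fails — vR²u, vR²u but no t with uR²t and uR²t.
F3: holds.
F4: holds.
Valid on: F1, F3, F4.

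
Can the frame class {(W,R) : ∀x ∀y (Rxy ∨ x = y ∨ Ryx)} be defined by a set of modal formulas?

No

If a class were modally definable it would be closed under disjoint unions (Goldblatt–Thomason).
Take 3 disjoint single-world reflexive frames: each is trivially connected, but their disjoint union has 3 worlds with no edge between distinct components, so it is not connected.
So no modal formula (or set of formulas) defines exactly the connected frames.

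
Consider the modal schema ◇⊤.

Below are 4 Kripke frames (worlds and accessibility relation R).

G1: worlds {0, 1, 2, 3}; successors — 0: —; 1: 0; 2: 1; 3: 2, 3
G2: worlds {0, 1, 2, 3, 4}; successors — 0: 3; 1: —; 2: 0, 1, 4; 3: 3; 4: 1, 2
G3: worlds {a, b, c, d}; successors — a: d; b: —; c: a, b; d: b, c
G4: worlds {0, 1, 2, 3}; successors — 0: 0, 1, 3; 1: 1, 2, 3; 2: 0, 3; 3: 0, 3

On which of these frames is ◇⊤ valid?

This is the axiom for seriality; its first-order frame correspondent is ∀x ∃y Rxy.
G1: fails — world 0 has no successor.
G2: fails — world 1 has no successor.
G3: fails — world b has no successor.
G4: holds.
Valid on: G4.

G4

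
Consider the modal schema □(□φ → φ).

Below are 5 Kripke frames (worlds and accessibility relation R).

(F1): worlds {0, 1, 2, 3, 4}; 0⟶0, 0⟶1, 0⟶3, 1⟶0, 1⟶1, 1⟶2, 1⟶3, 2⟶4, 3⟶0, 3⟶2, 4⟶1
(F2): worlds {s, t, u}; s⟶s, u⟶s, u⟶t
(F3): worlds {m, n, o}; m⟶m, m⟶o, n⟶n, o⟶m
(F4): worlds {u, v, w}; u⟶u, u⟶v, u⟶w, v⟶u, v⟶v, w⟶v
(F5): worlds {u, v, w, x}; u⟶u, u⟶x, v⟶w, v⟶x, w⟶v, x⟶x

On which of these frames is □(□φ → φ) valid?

The schema corresponds to shift-reflexivity: ∀x ∀y (Rxy → Ryy).
(F1): fails — R32 but not R22.
(F2): fails — Rut but not Rtt.
(F3): fails — Rmo but not Roo.
(F4): fails — Ruw but not Rww.
(F5): fails — Rvw but not Rww.
Valid on no frame.

none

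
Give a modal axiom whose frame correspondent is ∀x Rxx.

□r → r

This is reflexivity; the standard corresponding axiom is T: □r → r.
Suppose □r→r is valid. At any x set V(r)={w : Rxw}. Then □r holds at x, so r holds at x, i.e. Rxx.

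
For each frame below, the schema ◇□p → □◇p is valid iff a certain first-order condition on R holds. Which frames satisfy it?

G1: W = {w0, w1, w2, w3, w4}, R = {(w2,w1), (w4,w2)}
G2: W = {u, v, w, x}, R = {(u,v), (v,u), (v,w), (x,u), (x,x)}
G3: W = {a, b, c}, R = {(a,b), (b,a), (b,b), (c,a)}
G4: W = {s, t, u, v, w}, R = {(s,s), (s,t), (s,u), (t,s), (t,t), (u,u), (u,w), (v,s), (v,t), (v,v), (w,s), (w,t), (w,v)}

G3

The schema corresponds to convergence: ∀x ∀y ∀z (Rxy ∧ Rxz → ∃w (Ryw ∧ Rzw)).
G1: fails — Rw2w1 and Rw2w1 but w1 and w1 have no common successor.
G2: fails — Rvw and Rvw but w and w have no common successor.
G3: condition met.
G4: fails — Rsu and Rst but u and t have no common successor.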